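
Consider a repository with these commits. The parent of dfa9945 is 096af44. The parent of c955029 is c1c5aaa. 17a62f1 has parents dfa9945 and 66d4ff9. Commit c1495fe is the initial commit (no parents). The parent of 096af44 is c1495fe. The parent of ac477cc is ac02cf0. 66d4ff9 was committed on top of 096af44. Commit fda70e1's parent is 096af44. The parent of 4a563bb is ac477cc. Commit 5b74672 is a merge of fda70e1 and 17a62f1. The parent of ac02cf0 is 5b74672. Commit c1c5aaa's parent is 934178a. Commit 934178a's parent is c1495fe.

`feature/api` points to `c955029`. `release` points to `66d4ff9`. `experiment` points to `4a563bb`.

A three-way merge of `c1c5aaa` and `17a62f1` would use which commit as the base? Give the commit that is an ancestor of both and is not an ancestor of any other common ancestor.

c1495fe

Ancestors of c1c5aaa: {934178a, c1495fe, c1c5aaa}.
Ancestors of 17a62f1: {096af44, 17a62f1, 66d4ff9, c1495fe, dfa9945}.
Common ancestors: {c1495fe}.
The only common ancestor is c1495fe, so it is the merge base.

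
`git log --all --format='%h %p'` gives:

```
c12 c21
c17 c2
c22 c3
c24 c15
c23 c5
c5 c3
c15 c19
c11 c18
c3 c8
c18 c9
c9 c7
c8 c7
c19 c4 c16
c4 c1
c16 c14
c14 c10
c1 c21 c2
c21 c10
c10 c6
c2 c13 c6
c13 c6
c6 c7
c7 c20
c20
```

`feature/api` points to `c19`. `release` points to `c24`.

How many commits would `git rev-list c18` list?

4

Walking parent pointers from c18: reachable set = {c18, c20, c7, c9}.
That is 4 commits.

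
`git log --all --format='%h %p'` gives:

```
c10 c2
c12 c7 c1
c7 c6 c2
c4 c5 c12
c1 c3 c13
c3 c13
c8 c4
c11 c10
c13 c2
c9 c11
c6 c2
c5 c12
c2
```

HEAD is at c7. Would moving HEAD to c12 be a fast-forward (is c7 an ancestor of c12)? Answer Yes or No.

A fast-forward from c7 to c12 is possible iff c7 is an ancestor of c12.
Ancestors of c12: {c1, c12, c13, c2, c3, c6, c7}.
c7 is among them, so fast-forward is possible.

Yes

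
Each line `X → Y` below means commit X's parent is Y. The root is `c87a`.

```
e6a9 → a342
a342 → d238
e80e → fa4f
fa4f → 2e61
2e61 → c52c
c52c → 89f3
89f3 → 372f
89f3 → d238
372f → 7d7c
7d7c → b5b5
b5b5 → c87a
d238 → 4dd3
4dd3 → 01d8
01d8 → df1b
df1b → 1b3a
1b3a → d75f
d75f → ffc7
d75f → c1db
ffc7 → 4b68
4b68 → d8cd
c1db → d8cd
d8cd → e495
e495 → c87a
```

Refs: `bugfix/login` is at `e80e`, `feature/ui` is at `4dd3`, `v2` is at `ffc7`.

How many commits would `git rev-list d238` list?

Walking parent pointers from d238: reachable set = {01d8, 1b3a, 4b68, 4dd3, c1db, c87a, d238, d75f, d8cd, df1b, e495, ffc7}.
That is 12 commits.

12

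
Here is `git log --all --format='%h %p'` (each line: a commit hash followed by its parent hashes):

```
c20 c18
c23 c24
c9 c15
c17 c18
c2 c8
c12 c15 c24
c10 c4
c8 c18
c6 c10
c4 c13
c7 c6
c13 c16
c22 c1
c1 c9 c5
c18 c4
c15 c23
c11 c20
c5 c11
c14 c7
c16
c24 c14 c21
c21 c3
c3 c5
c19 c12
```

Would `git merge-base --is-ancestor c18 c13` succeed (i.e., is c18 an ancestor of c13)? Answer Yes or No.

Ancestors of c13: {c13, c16}.
c18 is not in that set, so it is not an ancestor of c13.

No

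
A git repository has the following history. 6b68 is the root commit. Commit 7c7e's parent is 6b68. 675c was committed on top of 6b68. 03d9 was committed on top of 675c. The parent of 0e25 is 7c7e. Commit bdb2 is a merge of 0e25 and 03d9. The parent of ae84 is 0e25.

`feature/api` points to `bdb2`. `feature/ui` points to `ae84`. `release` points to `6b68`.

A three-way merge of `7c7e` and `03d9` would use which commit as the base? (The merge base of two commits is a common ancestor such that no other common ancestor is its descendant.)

Ancestors of 7c7e: {6b68, 7c7e}.
Ancestors of 03d9: {03d9, 675c, 6b68}.
Common ancestors: {6b68}.
The only common ancestor is 6b68, so it is the merge base.

6b68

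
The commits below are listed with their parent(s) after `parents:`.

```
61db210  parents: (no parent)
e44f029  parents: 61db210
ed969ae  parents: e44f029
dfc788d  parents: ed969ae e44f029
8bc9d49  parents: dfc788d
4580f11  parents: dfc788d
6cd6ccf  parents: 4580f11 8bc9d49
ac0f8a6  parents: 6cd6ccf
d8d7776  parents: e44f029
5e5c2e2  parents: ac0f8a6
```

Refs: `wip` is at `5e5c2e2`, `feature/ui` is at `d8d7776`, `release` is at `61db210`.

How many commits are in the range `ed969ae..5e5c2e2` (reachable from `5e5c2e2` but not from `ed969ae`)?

6

Reachable from 5e5c2e2: {4580f11, 5e5c2e2, 61db210, 6cd6ccf, 8bc9d49, ac0f8a6, dfc788d, e44f029, ed969ae}.
Reachable from ed969ae: {61db210, e44f029, ed969ae}.
In 5e5c2e2's history but not ed969ae's: {4580f11, 5e5c2e2, 6cd6ccf, 8bc9d49, ac0f8a6, dfc788d} — 6 commits.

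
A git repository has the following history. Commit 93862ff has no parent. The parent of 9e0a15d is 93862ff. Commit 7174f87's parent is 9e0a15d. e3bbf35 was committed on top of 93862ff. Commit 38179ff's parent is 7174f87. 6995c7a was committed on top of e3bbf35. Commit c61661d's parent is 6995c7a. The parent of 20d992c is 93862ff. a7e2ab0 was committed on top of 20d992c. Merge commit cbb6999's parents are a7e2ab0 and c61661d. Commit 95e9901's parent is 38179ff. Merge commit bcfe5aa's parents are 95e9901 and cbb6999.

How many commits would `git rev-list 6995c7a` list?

Walking parent pointers from 6995c7a: reachable set = {6995c7a, 93862ff, e3bbf35}.
That is 3 commits.

3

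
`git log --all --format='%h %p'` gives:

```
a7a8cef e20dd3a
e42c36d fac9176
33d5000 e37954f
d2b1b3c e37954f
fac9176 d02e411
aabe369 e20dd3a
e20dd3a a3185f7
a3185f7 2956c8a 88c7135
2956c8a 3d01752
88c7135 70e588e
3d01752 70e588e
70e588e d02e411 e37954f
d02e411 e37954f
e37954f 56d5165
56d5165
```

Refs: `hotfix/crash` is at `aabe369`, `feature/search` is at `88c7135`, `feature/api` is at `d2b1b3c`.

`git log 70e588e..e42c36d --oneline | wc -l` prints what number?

Reachable from e42c36d: {56d5165, d02e411, e37954f, e42c36d, fac9176}.
Reachable from 70e588e: {56d5165, 70e588e, d02e411, e37954f}.
In e42c36d's history but not 70e588e's: {e42c36d, fac9176} — 2 commits.

2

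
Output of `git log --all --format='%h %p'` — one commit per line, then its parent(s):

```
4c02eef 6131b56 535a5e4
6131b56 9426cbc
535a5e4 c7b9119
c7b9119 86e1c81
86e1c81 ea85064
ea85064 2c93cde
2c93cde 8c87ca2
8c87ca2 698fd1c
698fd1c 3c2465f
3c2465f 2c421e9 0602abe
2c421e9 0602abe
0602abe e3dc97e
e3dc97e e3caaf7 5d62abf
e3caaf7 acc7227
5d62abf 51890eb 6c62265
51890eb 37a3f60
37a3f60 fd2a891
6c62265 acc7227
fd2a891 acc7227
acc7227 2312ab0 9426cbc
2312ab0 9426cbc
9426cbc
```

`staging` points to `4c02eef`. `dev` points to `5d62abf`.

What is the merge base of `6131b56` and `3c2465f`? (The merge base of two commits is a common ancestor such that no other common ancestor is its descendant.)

Ancestors of 6131b56: {6131b56, 9426cbc}.
Ancestors of 3c2465f: {0602abe, 2312ab0, 2c421e9, 37a3f60, 3c2465f, 51890eb, 5d62abf, 6c62265, 9426cbc, acc7227, e3caaf7, e3dc97e, fd2a891}.
Common ancestors: {9426cbc}.
The only common ancestor is 9426cbc, so it is the merge base.

9426cbc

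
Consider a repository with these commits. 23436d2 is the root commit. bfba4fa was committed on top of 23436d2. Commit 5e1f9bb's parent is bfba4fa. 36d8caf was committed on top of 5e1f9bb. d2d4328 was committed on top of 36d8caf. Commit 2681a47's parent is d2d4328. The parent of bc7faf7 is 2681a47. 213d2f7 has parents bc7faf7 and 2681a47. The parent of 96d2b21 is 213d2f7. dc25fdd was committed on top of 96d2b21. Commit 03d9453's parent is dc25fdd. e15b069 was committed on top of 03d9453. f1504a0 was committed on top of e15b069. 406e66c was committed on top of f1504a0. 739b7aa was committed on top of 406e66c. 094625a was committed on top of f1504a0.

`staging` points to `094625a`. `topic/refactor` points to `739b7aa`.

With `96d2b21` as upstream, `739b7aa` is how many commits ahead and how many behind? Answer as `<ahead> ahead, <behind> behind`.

6 ahead, 0 behind

Reachable from 739b7aa: {03d9453, 213d2f7, 23436d2, 2681a47, 36d8caf, 406e66c, 5e1f9bb, 739b7aa, 96d2b21, bc7faf7, bfba4fa, d2d4328, dc25fdd, e15b069, f1504a0}.
Reachable from 96d2b21: {213d2f7, 23436d2, 2681a47, 36d8caf, 5e1f9bb, 96d2b21, bc7faf7, bfba4fa, d2d4328}.
Only in 739b7aa's history (ahead): {03d9453, 406e66c, 739b7aa, dc25fdd, e15b069, f1504a0} — 6.
Only in 96d2b21's history (behind): {} — 0.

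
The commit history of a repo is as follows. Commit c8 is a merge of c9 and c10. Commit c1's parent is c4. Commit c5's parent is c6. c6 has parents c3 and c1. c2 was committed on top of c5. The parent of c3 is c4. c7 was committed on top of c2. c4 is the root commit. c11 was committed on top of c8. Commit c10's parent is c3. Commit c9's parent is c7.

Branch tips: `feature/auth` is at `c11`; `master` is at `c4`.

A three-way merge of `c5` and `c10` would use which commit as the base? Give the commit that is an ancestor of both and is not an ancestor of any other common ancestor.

c3

Ancestors of c5: {c1, c3, c4, c5, c6}.
Ancestors of c10: {c10, c3, c4}.
Common ancestors: {c3, c4}.
Among these, c3 is not an ancestor of any other common ancestor — it is the merge base.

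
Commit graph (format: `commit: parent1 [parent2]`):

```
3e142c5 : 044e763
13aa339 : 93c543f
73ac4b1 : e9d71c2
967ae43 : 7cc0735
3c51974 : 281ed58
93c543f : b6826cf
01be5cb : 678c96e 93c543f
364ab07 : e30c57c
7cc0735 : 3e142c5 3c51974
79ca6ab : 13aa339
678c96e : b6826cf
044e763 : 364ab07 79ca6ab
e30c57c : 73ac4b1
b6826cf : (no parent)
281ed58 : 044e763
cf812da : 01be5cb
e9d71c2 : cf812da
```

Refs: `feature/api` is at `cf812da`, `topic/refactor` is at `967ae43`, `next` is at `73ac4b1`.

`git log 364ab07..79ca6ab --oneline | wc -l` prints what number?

2

Reachable from 79ca6ab: {13aa339, 79ca6ab, 93c543f, b6826cf}.
Reachable from 364ab07: {01be5cb, 364ab07, 678c96e, 73ac4b1, 93c543f, b6826cf, cf812da, e30c57c, e9d71c2}.
In 79ca6ab's history but not 364ab07's: {13aa339, 79ca6ab} — 2 commits.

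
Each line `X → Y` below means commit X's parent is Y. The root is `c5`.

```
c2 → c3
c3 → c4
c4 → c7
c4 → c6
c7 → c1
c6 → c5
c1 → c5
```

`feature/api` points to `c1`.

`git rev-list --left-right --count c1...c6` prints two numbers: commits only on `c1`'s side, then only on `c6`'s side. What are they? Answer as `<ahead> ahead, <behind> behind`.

Reachable from c1: {c1, c5}.
Reachable from c6: {c5, c6}.
Only in c1's history (ahead): {c1} — 1.
Only in c6's history (behind): {c6} — 1.

1 ahead, 1 behind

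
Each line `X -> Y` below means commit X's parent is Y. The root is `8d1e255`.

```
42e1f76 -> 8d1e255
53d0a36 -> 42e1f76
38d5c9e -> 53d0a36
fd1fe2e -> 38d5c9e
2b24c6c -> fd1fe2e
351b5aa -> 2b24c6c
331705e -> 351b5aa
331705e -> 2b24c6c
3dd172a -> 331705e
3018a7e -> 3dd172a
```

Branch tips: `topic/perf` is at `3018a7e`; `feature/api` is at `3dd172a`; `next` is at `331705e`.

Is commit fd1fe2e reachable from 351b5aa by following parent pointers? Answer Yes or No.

Yes

Ancestors of 351b5aa (commits reachable by following parents): {2b24c6c, 351b5aa, 38d5c9e, 42e1f76, 53d0a36, 8d1e255, fd1fe2e}.
fd1fe2e is in that set, so it is an ancestor of 351b5aa.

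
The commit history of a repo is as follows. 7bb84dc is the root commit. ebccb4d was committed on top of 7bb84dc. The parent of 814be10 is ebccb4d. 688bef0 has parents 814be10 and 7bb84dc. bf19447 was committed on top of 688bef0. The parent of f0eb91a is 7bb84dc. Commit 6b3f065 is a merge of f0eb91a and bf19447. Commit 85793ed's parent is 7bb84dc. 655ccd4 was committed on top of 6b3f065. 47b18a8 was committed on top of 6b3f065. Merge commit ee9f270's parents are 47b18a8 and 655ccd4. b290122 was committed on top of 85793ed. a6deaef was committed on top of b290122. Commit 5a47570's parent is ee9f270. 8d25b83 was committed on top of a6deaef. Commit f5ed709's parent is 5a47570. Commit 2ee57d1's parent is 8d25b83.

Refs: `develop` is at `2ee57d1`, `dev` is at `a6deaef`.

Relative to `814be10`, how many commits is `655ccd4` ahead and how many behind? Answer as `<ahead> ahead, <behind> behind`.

Reachable from 655ccd4: {655ccd4, 688bef0, 6b3f065, 7bb84dc, 814be10, bf19447, ebccb4d, f0eb91a}.
Reachable from 814be10: {7bb84dc, 814be10, ebccb4d}.
Only in 655ccd4's history (ahead): {655ccd4, 688bef0, 6b3f065, bf19447, f0eb91a} — 5.
Only in 814be10's history (behind): {} — 0.

5 ahead, 0 behind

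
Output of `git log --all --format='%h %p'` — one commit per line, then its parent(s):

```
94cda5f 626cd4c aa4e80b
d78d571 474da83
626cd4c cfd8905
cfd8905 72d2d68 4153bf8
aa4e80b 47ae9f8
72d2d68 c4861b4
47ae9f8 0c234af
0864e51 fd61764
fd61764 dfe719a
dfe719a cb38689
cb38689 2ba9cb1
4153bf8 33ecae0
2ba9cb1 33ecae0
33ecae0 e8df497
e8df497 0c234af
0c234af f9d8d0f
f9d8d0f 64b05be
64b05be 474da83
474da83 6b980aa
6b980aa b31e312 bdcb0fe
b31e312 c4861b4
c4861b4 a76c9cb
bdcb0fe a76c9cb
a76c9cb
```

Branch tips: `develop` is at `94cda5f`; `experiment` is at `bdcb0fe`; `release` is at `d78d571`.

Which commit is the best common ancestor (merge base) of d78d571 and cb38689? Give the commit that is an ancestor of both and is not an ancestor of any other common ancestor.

Ancestors of d78d571: {474da83, 6b980aa, a76c9cb, b31e312, bdcb0fe, c4861b4, d78d571}.
Ancestors of cb38689: {0c234af, 2ba9cb1, 33ecae0, 474da83, 64b05be, 6b980aa, a76c9cb, b31e312, bdcb0fe, c4861b4, cb38689, e8df497, f9d8d0f}.
Common ancestors: {474da83, 6b980aa, a76c9cb, b31e312, bdcb0fe, c4861b4}.
Among these, 474da83 is not an ancestor of any other common ancestor — it is the merge base.

474da83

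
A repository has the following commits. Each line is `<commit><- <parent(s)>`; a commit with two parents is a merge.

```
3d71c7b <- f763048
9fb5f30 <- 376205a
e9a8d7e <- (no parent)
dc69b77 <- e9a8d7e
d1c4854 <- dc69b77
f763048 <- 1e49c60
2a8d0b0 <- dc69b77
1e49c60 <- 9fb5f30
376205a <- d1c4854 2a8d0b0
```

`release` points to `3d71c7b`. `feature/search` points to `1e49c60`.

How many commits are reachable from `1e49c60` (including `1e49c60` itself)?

7

Walking parent pointers from 1e49c60: reachable set = {1e49c60, 2a8d0b0, 376205a, 9fb5f30, d1c4854, dc69b77, e9a8d7e}.
That is 7 commits.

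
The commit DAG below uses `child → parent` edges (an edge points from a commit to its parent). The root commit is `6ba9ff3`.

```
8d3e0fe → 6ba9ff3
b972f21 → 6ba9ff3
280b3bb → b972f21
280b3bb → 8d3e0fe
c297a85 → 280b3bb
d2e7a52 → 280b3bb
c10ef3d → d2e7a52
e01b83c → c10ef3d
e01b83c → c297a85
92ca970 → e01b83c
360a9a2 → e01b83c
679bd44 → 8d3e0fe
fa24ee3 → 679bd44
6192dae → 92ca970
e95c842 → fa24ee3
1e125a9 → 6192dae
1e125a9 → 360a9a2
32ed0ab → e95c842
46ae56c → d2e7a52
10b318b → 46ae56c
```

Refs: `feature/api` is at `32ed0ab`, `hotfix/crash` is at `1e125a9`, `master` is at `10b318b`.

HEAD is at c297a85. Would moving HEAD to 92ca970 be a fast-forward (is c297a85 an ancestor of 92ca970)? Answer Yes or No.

Yes

A fast-forward from c297a85 to 92ca970 is possible iff c297a85 is an ancestor of 92ca970.
Ancestors of 92ca970: {280b3bb, 6ba9ff3, 8d3e0fe, 92ca970, b972f21, c10ef3d, c297a85, d2e7a52, e01b83c}.
c297a85 is among them, so fast-forward is possible.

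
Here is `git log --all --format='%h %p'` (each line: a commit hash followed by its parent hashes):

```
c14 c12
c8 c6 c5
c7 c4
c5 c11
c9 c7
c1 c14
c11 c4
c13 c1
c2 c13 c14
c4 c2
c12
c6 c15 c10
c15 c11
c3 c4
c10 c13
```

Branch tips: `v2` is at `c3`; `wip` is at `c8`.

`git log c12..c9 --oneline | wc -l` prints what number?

Reachable from c9: {c1, c12, c13, c14, c2, c4, c7, c9}.
Reachable from c12: {c12}.
In c9's history but not c12's: {c1, c13, c14, c2, c4, c7, c9} — 7 commits.

7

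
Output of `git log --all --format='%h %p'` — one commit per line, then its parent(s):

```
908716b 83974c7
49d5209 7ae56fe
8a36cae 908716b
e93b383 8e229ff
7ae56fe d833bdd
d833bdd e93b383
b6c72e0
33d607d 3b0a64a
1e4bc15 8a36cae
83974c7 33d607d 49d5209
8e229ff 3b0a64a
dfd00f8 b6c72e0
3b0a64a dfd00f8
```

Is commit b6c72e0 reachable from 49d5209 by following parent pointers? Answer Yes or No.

Ancestors of 49d5209 (commits reachable by following parents): {3b0a64a, 49d5209, 7ae56fe, 8e229ff, b6c72e0, d833bdd, dfd00f8, e93b383}.
b6c72e0 is in that set, so it is an ancestor of 49d5209.

Yes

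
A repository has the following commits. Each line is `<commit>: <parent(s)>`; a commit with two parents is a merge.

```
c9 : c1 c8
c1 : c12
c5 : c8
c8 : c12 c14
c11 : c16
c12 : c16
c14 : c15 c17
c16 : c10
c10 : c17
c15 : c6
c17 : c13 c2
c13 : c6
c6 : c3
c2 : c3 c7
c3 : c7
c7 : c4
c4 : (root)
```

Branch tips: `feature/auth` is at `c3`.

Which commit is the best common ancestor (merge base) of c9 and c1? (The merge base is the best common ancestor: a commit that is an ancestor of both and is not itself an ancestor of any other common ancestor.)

Ancestors of c9: {c1, c10, c12, c13, c14, c15, c16, c17, c2, c3, c4, c6, c7, c8, c9}.
Ancestors of c1: {c1, c10, c12, c13, c16, c17, c2, c3, c4, c6, c7}.
Common ancestors: {c1, c10, c12, c13, c16, c17, c2, c3, c4, c6, c7}.
Among these, c1 is not an ancestor of any other common ancestor — it is the merge base.

c1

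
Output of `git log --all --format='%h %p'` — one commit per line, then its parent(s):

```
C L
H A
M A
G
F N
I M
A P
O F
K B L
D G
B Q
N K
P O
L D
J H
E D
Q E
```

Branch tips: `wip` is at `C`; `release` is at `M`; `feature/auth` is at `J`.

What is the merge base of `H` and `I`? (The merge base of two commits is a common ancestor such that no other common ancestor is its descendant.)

Ancestors of H: {A, B, D, E, F, G, H, K, L, N, O, P, Q}.
Ancestors of I: {A, B, D, E, F, G, I, K, L, M, N, O, P, Q}.
Common ancestors: {A, B, D, E, F, G, K, L, N, O, P, Q}.
Among these, A is not an ancestor of any other common ancestor — it is the merge base.

A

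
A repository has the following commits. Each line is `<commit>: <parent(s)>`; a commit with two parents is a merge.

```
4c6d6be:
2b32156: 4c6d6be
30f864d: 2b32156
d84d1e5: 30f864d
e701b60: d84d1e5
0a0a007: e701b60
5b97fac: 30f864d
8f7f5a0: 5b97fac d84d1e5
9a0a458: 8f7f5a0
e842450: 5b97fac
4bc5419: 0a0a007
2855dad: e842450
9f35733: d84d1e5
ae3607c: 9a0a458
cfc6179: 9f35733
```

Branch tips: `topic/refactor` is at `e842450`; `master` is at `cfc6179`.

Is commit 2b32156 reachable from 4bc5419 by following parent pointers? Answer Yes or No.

Ancestors of 4bc5419 (commits reachable by following parents): {0a0a007, 2b32156, 30f864d, 4bc5419, 4c6d6be, d84d1e5, e701b60}.
2b32156 is in that set, so it is an ancestor of 4bc5419.

Yes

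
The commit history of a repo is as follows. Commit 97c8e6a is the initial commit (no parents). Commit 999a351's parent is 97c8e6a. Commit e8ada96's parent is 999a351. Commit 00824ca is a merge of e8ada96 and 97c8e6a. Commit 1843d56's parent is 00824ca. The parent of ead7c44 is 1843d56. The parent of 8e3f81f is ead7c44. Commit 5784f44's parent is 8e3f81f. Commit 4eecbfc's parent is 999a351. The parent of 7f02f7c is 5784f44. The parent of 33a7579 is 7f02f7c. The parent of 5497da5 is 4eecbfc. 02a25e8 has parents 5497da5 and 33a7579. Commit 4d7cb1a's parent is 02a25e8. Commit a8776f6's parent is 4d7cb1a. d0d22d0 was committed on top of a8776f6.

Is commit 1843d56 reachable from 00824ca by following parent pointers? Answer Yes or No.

Ancestors of 00824ca: {00824ca, 97c8e6a, 999a351, e8ada96}.
1843d56 is not in that set, so it is not an ancestor of 00824ca.

No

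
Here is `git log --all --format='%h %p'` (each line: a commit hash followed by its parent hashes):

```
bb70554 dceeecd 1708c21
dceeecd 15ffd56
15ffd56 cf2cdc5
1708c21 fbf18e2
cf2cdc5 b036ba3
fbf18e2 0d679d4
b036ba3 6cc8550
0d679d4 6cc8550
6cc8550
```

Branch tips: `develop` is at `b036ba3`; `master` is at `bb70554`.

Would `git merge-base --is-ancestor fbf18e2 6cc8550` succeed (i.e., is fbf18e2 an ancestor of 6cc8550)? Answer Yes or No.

Ancestors of 6cc8550: {6cc8550}.
fbf18e2 is not in that set, so it is not an ancestor of 6cc8550.

No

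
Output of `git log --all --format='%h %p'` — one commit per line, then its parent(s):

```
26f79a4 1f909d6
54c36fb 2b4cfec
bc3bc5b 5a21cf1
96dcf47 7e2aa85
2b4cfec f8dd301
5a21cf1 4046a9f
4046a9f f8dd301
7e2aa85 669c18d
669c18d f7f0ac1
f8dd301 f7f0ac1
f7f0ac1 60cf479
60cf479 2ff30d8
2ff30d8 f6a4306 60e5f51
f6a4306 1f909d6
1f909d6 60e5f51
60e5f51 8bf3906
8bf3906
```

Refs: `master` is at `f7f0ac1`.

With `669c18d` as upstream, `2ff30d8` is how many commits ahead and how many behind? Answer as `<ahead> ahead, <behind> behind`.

0 ahead, 3 behind

Reachable from 2ff30d8: {1f909d6, 2ff30d8, 60e5f51, 8bf3906, f6a4306}.
Reachable from 669c18d: {1f909d6, 2ff30d8, 60cf479, 60e5f51, 669c18d, 8bf3906, f6a4306, f7f0ac1}.
Only in 2ff30d8's history (ahead): {} — 0.
Only in 669c18d's history (behind): {60cf479, 669c18d, f7f0ac1} — 3.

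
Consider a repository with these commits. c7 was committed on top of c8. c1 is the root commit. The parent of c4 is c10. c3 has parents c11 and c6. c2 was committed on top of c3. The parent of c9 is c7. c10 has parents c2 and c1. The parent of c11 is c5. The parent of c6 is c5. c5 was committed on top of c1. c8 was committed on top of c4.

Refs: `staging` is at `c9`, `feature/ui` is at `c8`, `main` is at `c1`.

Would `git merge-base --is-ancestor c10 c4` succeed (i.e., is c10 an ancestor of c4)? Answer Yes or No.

Yes

Ancestors of c4 (commits reachable by following parents): {c1, c10, c11, c2, c3, c4, c5, c6}.
c10 is in that set, so it is an ancestor of c4.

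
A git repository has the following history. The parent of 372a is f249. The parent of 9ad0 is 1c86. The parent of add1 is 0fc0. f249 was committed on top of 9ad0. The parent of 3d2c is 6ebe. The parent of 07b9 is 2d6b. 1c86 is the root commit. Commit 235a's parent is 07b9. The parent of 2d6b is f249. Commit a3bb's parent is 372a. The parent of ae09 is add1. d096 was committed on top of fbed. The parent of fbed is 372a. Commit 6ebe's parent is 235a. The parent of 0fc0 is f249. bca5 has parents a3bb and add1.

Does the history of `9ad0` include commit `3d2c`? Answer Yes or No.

Ancestors of 9ad0: {1c86, 9ad0}.
3d2c is not in that set, so it is not an ancestor of 9ad0.

No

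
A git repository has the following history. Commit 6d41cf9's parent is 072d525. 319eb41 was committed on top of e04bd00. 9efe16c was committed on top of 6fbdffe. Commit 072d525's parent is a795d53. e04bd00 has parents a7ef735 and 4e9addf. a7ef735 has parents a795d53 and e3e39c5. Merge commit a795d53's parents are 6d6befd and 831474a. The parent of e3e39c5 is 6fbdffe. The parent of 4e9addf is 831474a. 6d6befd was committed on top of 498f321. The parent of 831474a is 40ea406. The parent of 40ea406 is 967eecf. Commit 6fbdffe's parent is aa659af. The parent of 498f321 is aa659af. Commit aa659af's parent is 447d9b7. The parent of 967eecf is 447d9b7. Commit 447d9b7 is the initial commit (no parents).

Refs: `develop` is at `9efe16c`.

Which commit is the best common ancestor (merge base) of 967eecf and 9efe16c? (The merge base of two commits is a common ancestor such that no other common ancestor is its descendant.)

447d9b7

Ancestors of 967eecf: {447d9b7, 967eecf}.
Ancestors of 9efe16c: {447d9b7, 6fbdffe, 9efe16c, aa659af}.
Common ancestors: {447d9b7}.
The only common ancestor is 447d9b7, so it is the merge base.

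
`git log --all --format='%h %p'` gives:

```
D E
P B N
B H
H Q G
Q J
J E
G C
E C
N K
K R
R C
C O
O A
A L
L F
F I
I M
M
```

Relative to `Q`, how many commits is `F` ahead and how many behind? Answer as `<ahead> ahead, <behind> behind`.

0 ahead, 7 behind

Reachable from F: {F, I, M}.
Reachable from Q: {A, C, E, F, I, J, L, M, O, Q}.
Only in F's history (ahead): {} — 0.
Only in Q's history (behind): {A, C, E, J, L, O, Q} — 7.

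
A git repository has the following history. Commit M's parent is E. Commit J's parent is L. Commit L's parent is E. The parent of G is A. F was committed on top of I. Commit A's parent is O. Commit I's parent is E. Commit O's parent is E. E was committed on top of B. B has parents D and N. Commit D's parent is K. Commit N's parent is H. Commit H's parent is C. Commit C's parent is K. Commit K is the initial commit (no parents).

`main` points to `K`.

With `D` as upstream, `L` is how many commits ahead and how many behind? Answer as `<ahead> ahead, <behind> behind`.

Reachable from L: {B, C, D, E, H, K, L, N}.
Reachable from D: {D, K}.
Only in L's history (ahead): {B, C, E, H, L, N} — 6.
Only in D's history (behind): {} — 0.

6 ahead, 0 behind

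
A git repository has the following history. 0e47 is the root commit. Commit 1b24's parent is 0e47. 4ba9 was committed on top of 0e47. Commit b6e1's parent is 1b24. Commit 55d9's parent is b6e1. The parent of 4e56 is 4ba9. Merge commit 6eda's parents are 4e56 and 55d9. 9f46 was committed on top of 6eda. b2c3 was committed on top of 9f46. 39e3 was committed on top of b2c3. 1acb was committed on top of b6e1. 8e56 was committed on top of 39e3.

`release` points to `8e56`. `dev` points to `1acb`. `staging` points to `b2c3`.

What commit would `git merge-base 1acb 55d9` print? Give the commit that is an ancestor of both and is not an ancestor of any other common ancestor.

Ancestors of 1acb: {0e47, 1acb, 1b24, b6e1}.
Ancestors of 55d9: {0e47, 1b24, 55d9, b6e1}.
Common ancestors: {0e47, 1b24, b6e1}.
Among these, b6e1 is not an ancestor of any other common ancestor — it is the merge base.

b6e1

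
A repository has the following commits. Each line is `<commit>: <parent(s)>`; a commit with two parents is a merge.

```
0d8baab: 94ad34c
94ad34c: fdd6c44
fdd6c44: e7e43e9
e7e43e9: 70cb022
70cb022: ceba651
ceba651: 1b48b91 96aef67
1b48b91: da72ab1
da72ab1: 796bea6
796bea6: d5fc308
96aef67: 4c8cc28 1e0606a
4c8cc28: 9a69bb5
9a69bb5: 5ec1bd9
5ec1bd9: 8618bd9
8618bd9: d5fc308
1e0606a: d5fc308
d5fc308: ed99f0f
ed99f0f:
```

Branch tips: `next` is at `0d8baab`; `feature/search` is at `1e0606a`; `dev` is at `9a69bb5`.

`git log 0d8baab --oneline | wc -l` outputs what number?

Walking parent pointers from 0d8baab: reachable set = {0d8baab, 1b48b91, 1e0606a, 4c8cc28, 5ec1bd9, 70cb022, 796bea6, 8618bd9, 94ad34c, 96aef67, 9a69bb5, ceba651, d5fc308, da72ab1, e7e43e9, ed99f0f, fdd6c44}.
That is 17 commits.

17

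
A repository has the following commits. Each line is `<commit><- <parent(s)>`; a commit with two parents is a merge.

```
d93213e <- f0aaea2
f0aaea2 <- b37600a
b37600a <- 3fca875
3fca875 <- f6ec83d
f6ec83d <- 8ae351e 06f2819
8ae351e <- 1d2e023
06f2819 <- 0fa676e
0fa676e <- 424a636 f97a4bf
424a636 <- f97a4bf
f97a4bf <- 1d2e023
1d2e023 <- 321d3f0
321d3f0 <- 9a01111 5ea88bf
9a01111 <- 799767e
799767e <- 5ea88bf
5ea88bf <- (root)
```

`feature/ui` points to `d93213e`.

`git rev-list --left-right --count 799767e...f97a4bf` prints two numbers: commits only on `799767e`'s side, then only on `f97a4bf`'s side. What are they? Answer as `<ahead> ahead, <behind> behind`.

Reachable from 799767e: {5ea88bf, 799767e}.
Reachable from f97a4bf: {1d2e023, 321d3f0, 5ea88bf, 799767e, 9a01111, f97a4bf}.
Only in 799767e's history (ahead): {} — 0.
Only in f97a4bf's history (behind): {1d2e023, 321d3f0, 9a01111, f97a4bf} — 4.

0 ahead, 4 behind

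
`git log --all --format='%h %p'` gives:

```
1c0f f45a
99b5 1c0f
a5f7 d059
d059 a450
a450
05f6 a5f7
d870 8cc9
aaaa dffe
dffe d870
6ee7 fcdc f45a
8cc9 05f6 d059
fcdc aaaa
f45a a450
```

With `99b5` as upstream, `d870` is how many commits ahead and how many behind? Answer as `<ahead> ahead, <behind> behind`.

5 ahead, 3 behind

Reachable from d870: {05f6, 8cc9, a450, a5f7, d059, d870}.
Reachable from 99b5: {1c0f, 99b5, a450, f45a}.
Only in d870's history (ahead): {05f6, 8cc9, a5f7, d059, d870} — 5.
Only in 99b5's history (behind): {1c0f, 99b5, f45a} — 3.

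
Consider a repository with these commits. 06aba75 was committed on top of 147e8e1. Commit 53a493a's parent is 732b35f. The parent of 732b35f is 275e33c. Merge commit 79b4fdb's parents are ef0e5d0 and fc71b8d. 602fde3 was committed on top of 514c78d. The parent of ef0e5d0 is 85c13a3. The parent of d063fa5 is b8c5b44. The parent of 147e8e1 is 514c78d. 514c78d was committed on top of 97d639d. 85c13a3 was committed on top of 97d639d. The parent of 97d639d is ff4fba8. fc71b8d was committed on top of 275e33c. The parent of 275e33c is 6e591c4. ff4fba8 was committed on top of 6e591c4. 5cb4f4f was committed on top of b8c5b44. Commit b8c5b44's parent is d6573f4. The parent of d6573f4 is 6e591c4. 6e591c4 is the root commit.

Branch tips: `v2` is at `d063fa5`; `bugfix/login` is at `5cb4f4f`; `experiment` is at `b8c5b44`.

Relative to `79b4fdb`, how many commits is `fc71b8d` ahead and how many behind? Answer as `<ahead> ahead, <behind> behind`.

0 ahead, 5 behind

Reachable from fc71b8d: {275e33c, 6e591c4, fc71b8d}.
Reachable from 79b4fdb: {275e33c, 6e591c4, 79b4fdb, 85c13a3, 97d639d, ef0e5d0, fc71b8d, ff4fba8}.
Only in fc71b8d's history (ahead): {} — 0.
Only in 79b4fdb's history (behind): {79b4fdb, 85c13a3, 97d639d, ef0e5d0, ff4fba8} — 5.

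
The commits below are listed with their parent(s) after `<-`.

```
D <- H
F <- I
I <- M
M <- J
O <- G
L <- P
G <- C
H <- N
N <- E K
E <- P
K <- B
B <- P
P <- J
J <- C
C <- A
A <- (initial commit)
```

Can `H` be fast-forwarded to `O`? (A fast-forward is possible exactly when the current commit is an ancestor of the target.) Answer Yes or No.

No

A fast-forward from H to O is possible iff H is an ancestor of O.
Ancestors of O: {A, C, G, O}.
H is not among them, so fast-forward is not possible.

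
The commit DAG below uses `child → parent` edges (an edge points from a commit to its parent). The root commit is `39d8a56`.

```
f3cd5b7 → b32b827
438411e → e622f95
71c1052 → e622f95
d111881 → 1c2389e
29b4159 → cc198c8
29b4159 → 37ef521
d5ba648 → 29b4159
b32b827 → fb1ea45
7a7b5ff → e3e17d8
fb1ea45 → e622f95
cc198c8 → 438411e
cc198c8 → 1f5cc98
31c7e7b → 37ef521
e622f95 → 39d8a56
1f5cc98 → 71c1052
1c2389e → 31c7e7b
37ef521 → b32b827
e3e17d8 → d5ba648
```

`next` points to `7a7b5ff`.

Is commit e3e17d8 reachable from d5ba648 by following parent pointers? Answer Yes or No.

Ancestors of d5ba648: {1f5cc98, 29b4159, 37ef521, 39d8a56, 438411e, 71c1052, b32b827, cc198c8, d5ba648, e622f95, fb1ea45}.
e3e17d8 is not in that set, so it is not an ancestor of d5ba648.

No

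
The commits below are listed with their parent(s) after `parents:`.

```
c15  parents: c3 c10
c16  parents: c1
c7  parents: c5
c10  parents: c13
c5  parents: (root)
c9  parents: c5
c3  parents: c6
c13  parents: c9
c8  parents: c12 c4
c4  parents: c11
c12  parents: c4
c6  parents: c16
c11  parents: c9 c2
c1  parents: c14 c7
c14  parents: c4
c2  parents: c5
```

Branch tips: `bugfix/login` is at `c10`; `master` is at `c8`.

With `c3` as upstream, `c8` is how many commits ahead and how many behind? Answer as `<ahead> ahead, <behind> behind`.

2 ahead, 6 behind

Reachable from c8: {c11, c12, c2, c4, c5, c8, c9}.
Reachable from c3: {c1, c11, c14, c16, c2, c3, c4, c5, c6, c7, c9}.
Only in c8's history (ahead): {c12, c8} — 2.
Only in c3's history (behind): {c1, c14, c16, c3, c6, c7} — 6.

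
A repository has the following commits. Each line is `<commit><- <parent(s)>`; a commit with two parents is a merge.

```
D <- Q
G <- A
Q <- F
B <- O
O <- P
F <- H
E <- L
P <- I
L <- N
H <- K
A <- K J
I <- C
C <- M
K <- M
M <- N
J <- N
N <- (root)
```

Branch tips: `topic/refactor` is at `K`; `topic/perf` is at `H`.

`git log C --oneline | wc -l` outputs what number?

Walking parent pointers from C: reachable set = {C, M, N}.
That is 3 commits.

3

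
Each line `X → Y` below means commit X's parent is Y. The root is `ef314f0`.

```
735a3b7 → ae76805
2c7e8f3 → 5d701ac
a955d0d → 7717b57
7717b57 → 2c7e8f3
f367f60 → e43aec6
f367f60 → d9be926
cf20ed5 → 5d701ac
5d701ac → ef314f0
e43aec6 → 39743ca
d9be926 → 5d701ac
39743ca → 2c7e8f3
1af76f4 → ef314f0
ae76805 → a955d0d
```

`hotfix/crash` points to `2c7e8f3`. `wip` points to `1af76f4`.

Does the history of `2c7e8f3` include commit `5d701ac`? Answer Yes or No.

Ancestors of 2c7e8f3 (commits reachable by following parents): {2c7e8f3, 5d701ac, ef314f0}.
5d701ac is in that set, so it is an ancestor of 2c7e8f3.

Yes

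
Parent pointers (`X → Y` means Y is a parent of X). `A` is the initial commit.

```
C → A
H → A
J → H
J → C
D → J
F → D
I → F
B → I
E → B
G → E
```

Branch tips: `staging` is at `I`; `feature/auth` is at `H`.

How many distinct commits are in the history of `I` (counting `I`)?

Walking parent pointers from I: reachable set = {A, C, D, F, H, I, J}.
That is 7 commits.

7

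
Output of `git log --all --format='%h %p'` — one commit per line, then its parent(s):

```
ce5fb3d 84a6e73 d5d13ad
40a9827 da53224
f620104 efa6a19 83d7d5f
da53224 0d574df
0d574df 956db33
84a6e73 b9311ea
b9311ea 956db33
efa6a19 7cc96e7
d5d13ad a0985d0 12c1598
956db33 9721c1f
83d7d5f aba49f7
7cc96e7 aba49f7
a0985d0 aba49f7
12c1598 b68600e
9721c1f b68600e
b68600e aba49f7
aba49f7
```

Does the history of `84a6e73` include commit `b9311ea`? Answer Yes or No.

Yes

Ancestors of 84a6e73 (commits reachable by following parents): {84a6e73, 956db33, 9721c1f, aba49f7, b68600e, b9311ea}.
b9311ea is in that set, so it is an ancestor of 84a6e73.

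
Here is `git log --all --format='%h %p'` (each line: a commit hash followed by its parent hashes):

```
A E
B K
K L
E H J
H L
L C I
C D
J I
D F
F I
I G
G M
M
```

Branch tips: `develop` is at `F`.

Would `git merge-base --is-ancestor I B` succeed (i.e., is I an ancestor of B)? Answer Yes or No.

Yes

Ancestors of B (commits reachable by following parents): {B, C, D, F, G, I, K, L, M}.
I is in that set, so it is an ancestor of B.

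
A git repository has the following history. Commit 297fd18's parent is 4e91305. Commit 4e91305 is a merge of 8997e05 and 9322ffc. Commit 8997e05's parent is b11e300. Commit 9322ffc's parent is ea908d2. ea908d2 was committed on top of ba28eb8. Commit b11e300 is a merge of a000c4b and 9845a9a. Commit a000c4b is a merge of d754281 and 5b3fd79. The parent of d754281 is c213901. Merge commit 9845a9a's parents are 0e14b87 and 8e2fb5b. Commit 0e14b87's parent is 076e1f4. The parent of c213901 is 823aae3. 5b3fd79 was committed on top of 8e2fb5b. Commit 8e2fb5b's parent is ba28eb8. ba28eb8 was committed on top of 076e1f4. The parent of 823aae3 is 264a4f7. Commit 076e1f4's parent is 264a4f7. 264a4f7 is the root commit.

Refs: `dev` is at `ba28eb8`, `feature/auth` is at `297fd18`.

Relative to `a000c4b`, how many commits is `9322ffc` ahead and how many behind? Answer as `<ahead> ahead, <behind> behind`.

2 ahead, 6 behind

Reachable from 9322ffc: {076e1f4, 264a4f7, 9322ffc, ba28eb8, ea908d2}.
Reachable from a000c4b: {076e1f4, 264a4f7, 5b3fd79, 823aae3, 8e2fb5b, a000c4b, ba28eb8, c213901, d754281}.
Only in 9322ffc's history (ahead): {9322ffc, ea908d2} — 2.
Only in a000c4b's history (behind): {5b3fd79, 823aae3, 8e2fb5b, a000c4b, c213901, d754281} — 6.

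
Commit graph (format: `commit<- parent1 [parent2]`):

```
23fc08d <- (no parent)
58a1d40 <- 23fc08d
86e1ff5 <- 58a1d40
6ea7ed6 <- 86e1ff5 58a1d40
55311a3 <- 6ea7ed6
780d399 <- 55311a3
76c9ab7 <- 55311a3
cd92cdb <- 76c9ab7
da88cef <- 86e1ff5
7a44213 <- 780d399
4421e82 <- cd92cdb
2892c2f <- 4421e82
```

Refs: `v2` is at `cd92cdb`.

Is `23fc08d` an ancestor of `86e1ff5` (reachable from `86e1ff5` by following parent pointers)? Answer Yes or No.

Ancestors of 86e1ff5 (commits reachable by following parents): {23fc08d, 58a1d40, 86e1ff5}.
23fc08d is in that set, so it is an ancestor of 86e1ff5.

Yes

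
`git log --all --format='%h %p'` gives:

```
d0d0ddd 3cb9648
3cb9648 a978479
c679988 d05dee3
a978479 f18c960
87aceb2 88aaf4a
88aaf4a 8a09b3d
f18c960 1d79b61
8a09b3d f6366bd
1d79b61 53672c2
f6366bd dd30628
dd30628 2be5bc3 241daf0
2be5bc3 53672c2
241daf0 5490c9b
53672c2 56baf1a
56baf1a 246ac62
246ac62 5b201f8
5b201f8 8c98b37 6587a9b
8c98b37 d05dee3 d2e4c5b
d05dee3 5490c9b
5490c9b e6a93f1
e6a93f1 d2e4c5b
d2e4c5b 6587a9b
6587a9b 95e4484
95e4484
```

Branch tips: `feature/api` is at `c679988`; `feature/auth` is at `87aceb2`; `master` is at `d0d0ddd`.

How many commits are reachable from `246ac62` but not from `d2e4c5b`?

Reachable from 246ac62: {246ac62, 5490c9b, 5b201f8, 6587a9b, 8c98b37, 95e4484, d05dee3, d2e4c5b, e6a93f1}.
Reachable from d2e4c5b: {6587a9b, 95e4484, d2e4c5b}.
In 246ac62's history but not d2e4c5b's: {246ac62, 5490c9b, 5b201f8, 8c98b37, d05dee3, e6a93f1} — 6 commits.

6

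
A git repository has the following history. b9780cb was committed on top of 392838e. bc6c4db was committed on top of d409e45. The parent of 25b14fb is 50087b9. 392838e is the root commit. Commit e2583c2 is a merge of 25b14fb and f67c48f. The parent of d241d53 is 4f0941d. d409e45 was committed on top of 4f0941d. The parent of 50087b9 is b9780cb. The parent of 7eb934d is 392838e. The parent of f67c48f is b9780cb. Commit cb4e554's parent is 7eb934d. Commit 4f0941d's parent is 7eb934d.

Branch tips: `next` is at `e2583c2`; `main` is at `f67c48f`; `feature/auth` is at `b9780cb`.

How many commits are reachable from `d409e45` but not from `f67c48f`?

Reachable from d409e45: {392838e, 4f0941d, 7eb934d, d409e45}.
Reachable from f67c48f: {392838e, b9780cb, f67c48f}.
In d409e45's history but not f67c48f's: {4f0941d, 7eb934d, d409e45} — 3 commits.

3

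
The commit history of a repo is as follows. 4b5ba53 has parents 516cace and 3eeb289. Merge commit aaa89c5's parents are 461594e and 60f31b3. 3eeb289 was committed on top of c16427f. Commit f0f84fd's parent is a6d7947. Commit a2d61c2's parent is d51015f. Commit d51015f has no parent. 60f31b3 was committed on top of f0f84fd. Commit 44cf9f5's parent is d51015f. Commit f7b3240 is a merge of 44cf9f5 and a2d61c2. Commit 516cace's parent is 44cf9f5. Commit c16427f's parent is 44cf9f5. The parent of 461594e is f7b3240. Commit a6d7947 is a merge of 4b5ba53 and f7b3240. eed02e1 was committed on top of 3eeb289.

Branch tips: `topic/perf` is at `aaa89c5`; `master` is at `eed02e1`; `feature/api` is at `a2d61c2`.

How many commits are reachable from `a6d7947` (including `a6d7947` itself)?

9

Walking parent pointers from a6d7947: reachable set = {3eeb289, 44cf9f5, 4b5ba53, 516cace, a2d61c2, a6d7947, c16427f, d51015f, f7b3240}.
That is 9 commits.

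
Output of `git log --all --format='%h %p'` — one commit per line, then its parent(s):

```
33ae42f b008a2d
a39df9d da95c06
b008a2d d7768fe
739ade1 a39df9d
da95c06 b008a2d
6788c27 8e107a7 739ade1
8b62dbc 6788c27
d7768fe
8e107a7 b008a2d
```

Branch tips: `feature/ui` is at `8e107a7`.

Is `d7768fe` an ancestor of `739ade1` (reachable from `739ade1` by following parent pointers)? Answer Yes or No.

Yes

Ancestors of 739ade1 (commits reachable by following parents): {739ade1, a39df9d, b008a2d, d7768fe, da95c06}.
d7768fe is in that set, so it is an ancestor of 739ade1.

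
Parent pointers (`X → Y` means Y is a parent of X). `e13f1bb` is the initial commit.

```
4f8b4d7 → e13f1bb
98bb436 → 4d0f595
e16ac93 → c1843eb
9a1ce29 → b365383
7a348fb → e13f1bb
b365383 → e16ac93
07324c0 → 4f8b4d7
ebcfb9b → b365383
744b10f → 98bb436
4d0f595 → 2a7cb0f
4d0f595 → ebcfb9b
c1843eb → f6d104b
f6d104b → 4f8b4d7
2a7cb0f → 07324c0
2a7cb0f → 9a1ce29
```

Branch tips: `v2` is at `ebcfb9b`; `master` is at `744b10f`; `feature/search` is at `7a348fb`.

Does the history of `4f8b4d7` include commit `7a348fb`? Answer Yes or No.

Ancestors of 4f8b4d7: {4f8b4d7, e13f1bb}.
7a348fb is not in that set, so it is not an ancestor of 4f8b4d7.

No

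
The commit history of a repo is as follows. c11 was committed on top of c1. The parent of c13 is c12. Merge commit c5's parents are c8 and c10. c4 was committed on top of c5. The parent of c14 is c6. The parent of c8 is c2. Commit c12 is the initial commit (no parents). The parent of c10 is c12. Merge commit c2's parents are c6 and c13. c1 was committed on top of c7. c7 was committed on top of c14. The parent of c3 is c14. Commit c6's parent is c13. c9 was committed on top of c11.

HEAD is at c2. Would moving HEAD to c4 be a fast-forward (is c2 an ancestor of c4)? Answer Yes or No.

Yes

A fast-forward from c2 to c4 is possible iff c2 is an ancestor of c4.
Ancestors of c4: {c10, c12, c13, c2, c4, c5, c6, c8}.
c2 is among them, so fast-forward is possible.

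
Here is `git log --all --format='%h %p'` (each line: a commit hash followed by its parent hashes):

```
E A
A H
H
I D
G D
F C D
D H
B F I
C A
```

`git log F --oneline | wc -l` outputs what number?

5

Walking parent pointers from F: reachable set = {A, C, D, F, H}.
That is 5 commits.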